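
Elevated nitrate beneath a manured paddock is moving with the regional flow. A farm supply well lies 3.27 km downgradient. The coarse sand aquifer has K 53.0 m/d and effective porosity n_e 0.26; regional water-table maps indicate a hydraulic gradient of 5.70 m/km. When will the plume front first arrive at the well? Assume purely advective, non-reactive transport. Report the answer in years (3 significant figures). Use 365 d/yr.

Specific discharge q = 53.0 × 0.0057 = 0.3021 m/d
v_s = q/n_e = 0.3021/0.26 = 1.162 m/d
L = 3.27 km = 3270 m
t = L / v = 3270 / 1.162 = 2814 d
   = 2814 / 365 = 7.71 yr

7.71 years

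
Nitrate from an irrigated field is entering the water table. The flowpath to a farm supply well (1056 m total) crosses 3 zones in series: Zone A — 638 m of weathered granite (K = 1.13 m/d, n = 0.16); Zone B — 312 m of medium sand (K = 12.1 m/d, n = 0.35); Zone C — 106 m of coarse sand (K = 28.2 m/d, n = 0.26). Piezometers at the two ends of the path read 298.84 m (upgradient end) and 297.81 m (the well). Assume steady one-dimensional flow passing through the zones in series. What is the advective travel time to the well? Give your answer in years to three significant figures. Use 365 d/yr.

377 years

Total head drop ΔH = 298.84 − 297.81 = 1.03 m
Continuity: the same q passes through each zone, so ΔH = q·Σ(L_j/K_j) — the zones act as resistances in series.
Σ(L/K) = 638/1.13 + 312/12.1 + 106/28.2 = 564.6 + 25.79 + 3.759 = 594.1 d
q = ΔH / Σ(L/K) = 1.03 / 594.1 = 0.001734 m/d (same in every zone)
Zone A: v = q/n = 0.001734/0.16 = 0.01083 m/d → t_A = 638/0.01083 = 58880 d
Zone B: v = q/n = 0.001734/0.35 = 0.004953 m/d → t_B = 312/0.004953 = 62990 d
Zone C: v = q/n = 0.001734/0.26 = 0.006668 m/d → t_C = 106/0.006668 = 15900 d
Total t = 58880 + 62990 + 15900 = 137800 d
   = 137800 / 365 = 377 yr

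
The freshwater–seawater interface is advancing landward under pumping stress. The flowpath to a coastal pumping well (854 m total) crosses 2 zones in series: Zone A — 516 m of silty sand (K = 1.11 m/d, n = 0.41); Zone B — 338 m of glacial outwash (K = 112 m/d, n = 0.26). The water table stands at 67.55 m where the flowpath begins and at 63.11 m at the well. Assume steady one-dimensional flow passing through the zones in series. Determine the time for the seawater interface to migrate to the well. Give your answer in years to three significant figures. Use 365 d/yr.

Total head drop ΔH = 67.55 − 63.11 = 4.44 m
Steady 1-D flow in series ⇒ the Darcy flux q is identical in every zone and the zone head losses add (resistances L/K in series).
Σ(L/K) = 516/1.11 + 338/112 = 464.9 + 3.018 = 467.9 d
q = ΔH / Σ(L/K) = 4.44 / 467.9 = 0.009490 m/d (same in every zone)
Zone A: v = q/n = 0.009490/0.41 = 0.02315 m/d → t_A = 516/0.02315 = 22290 d
Zone B: v = q/n = 0.009490/0.26 = 0.03650 m/d → t_B = 338/0.03650 = 9261 d
Total t = 22290 + 9261 = 31550 d
   = 31550 / 365 = 86.5 yr

86.5 years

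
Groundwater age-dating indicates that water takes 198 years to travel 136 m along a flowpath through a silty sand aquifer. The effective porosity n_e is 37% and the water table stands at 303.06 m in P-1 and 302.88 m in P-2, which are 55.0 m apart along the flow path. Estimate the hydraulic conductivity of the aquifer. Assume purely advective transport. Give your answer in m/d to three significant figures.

Hydraulic gradient i = (303.06 − 302.88) / 55.0 = 0.18 / 55.0 = 0.003273
t = 198 years = 72270 d
v = L / t = 136 / 72270 = 0.001882 m/d
K = v · n / i = 0.001882 × 0.37 / 0.003273 = 0.213 m/d

0.213 m/d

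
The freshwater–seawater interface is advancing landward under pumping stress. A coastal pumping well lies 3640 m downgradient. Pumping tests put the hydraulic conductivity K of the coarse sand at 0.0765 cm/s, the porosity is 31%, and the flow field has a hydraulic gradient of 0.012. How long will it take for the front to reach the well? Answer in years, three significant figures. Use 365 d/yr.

3.90 years

K = 0.0765 cm/s × 864 = 66.10 m/d
q = Ki = 66.10 × 0.012 = 0.7932 m/d
v = Ki/n = 66.10·0.012/0.31 = 2.559 m/d
t = L / v = 3640 / 2.559 = 1423 d
   = 1423 / 365 = 3.90 yr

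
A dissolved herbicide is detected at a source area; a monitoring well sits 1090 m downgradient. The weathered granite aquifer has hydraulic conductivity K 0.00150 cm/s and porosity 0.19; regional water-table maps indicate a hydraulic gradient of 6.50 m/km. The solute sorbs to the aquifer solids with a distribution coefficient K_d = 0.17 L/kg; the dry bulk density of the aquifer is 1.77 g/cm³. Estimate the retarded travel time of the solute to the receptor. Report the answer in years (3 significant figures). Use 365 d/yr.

174 years

K = 0.00150 cm/s × 864 = 1.296 m/d
Specific discharge q = 1.296 × 0.0065 = 0.008424 m/d
v_s = q/n_e = 0.008424/0.19 = 0.04434 m/d
Retardation R = 1 + ρ_b·K_d/n = 1 + 1.77×0.17/0.19 = 2.584
Contaminant velocity v_c = v/R = 0.04434/2.584 = 0.01716 m/d
t = L/v_c = 1090/0.01716 = 63520 d
   = 63520/365 = 174 yr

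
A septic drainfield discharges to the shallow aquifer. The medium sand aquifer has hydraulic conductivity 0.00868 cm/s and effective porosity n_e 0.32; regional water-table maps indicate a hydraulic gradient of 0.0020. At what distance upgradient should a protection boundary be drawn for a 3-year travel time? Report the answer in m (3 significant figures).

51.3 m

K = 0.00868 cm/s × 864 = 7.500 m/d
Darcy flux q = K·i = 7.500 × 0.0020 = 0.01500 m/d
v_s = q/n_e = 0.01500/0.32 = 0.04687 m/d
T = 3 yr × 365 = 1095 d
L = v × T = 0.04687 × 1095 = 51.32 m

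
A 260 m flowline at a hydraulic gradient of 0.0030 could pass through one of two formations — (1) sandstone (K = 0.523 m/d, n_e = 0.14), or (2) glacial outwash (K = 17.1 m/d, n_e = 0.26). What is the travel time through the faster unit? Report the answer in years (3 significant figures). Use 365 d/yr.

3.61 years

Unit 1 (sandstone): v = 0.523×0.0030/0.14 = 0.01121 m/d, t = 260/0.01121 = 23200 d
Unit 2 (glacial outwash): v = 17.1×0.0030/0.26 = 0.1973 m/d, t = 260/0.1973 = 1318 d
Faster: 1318 d / 365 = 3.61 yr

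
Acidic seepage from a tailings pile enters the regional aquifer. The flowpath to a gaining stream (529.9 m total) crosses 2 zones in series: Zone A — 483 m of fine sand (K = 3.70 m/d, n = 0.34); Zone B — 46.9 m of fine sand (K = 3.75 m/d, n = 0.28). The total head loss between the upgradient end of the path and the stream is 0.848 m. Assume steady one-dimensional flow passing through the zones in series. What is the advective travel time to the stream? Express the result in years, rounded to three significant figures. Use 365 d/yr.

82.0 years

Steady 1-D flow in series ⇒ the Darcy flux q is identical in every zone and the zone head losses add (resistances L/K in series).
Σ(L/K) = 483/3.70 + 46.9/3.75 = 130.5 + 12.51 = 143.0 d
q = ΔH / Σ(L/K) = 0.848 / 143.0 = 0.005928 m/d (same in every zone)
Zone A: v = q/n = 0.005928/0.34 = 0.01744 m/d → t_A = 483/0.01744 = 27700 d
Zone B: v = q/n = 0.005928/0.28 = 0.02117 m/d → t_B = 46.9/0.02117 = 2215 d
Total t = 27700 + 2215 = 29920 d
   = 29920 / 365 = 82.0 yr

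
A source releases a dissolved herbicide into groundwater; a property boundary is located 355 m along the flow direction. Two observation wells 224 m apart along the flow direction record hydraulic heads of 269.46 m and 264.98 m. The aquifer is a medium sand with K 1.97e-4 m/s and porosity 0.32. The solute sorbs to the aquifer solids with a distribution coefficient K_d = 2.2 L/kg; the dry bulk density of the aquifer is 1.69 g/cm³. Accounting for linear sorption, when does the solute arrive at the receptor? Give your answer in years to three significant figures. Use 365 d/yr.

Hydraulic gradient i = (269.46 − 264.98) / 224 = 4.48 / 224 = 0.02000
K = 1.97e-4 m/s × 86400 s/d = 17.02 m/d
q = Ki = 17.02 × 0.02000 = 0.3404 m/d
Average linear velocity = 0.3404 / 0.32 = 1.064 m/d
Retardation R = 1 + ρ_b·K_d/n = 1 + 1.69×2.2/0.32 = 12.62
Contaminant velocity v_c = v/R = 1.064/12.62 = 0.08430 m/d
t = L/v_c = 355/0.08430 = 4211 d
   = 4211/365 = 11.5 yr

11.5 years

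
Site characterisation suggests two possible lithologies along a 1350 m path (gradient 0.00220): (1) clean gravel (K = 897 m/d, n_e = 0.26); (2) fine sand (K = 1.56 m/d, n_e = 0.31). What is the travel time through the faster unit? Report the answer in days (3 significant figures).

178 days

Unit 1 (clean gravel): v = 897×0.0022/0.26 = 7.590 m/d, t = 1350/7.590 = 177.9 d
Unit 2 (fine sand): v = 1.56×0.0022/0.31 = 0.01107 m/d, t = 1350/0.01107 = 121900 d
Faster unit: t = 178 d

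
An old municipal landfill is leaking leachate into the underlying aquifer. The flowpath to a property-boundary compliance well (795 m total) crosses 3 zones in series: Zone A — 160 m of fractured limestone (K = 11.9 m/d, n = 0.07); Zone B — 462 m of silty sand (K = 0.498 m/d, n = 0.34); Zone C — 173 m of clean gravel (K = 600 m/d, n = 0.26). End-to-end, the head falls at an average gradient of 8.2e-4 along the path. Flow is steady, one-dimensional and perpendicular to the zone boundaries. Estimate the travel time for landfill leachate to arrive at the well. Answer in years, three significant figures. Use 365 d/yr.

844 years

Continuity: the same q passes through each zone, so ΔH = q·Σ(L_j/K_j) — the zones act as resistances in series.
Σ(L/K) = 160/11.9 + 462/0.498 + 173/600 = 13.45 + 927.7 + 0.2883 = 941.4 d
K_eq = L_total / Σ(L/K) = 795 / 941.4 = 0.8444 m/d
q = K_eq · i = 0.8444 × 8.2e-4 = 6.924e-4 m/d (same in every zone)
Zone A: v = q/n = 6.924e-4/0.07 = 0.009892 m/d → t_A = 160/0.009892 = 16170 d
Zone B: v = q/n = 6.924e-4/0.34 = 0.002037 m/d → t_B = 462/0.002037 = 226800 d
Zone C: v = q/n = 6.924e-4/0.26 = 0.002663 m/d → t_C = 173/0.002663 = 64960 d
Total t = 16170 + 226800 + 64960 = 308000 d
   = 308000 / 365 = 844 yr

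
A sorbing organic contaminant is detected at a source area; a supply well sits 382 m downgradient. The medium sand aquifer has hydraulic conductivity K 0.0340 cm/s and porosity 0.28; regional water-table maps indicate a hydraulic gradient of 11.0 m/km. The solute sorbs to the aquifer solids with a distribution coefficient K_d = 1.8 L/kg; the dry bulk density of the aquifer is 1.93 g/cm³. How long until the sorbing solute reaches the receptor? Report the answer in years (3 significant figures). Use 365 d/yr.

K = 0.0340 cm/s × 864 = 29.38 m/d
Darcy flux q = K·i = 29.38 × 0.011 = 0.3231 m/d
Average linear velocity = 0.3231 / 0.28 = 1.154 m/d
Retardation R = 1 + ρ_b·K_d/n = 1 + 1.93×1.8/0.28 = 13.41
Contaminant velocity v_c = v/R = 1.154/13.41 = 0.08608 m/d
t = L/v_c = 382/0.08608 = 4438 d
   = 4438/365 = 12.2 yr

12.2 years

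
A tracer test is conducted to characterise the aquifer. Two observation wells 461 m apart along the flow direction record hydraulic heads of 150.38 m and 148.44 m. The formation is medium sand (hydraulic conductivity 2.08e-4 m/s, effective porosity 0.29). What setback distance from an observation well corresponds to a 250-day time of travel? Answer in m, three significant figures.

Hydraulic gradient i = (150.38 − 148.44) / 461 = 1.94 / 461 = 0.004208
K = 2.08e-4 m/s × 86400 s/d = 17.97 m/d
q = Ki = 17.97 × 0.004208 = 0.07563 m/d
Average linear velocity = 0.07563 / 0.29 = 0.2608 m/d
L = v × T = 0.2608 × 250 = 65.20 m

65.2 m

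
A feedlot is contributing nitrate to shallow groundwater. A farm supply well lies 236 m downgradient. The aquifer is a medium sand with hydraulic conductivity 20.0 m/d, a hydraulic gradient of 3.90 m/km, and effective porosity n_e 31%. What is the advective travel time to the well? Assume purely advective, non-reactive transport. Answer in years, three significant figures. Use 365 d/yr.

2.57 years

Darcy flux q = K·i = 20.0 × 0.0039 = 0.07800 m/d
v_s = q/n_e = 0.07800/0.31 = 0.2516 m/d
t = L / v = 236 / 0.2516 = 937.9 d
   = 937.9 / 365 = 2.57 yr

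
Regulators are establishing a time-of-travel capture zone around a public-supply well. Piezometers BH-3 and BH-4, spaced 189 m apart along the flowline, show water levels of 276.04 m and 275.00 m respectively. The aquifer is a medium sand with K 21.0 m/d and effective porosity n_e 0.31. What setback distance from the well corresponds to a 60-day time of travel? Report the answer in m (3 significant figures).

22.4 m

Hydraulic gradient i = (276.04 − 275.00) / 189 = 1.04 / 189 = 0.005503
Specific discharge q = 21.0 × 0.005503 = 0.1156 m/d
v = Ki/n = 21.0·0.005503/0.31 = 0.3728 m/d
L = v × T = 0.3728 × 60 = 22.37 m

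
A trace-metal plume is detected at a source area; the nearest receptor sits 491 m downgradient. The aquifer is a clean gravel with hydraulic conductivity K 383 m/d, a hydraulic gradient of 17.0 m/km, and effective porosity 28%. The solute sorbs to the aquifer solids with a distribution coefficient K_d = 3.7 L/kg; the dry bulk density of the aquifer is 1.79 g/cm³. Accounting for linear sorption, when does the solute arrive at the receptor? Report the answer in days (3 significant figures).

521 days

q = Ki = 383 × 0.017 = 6.511 m/d
Seepage velocity v = q / n = 6.511 / 0.28 = 23.25 m/d
Retardation R = 1 + ρ_b·K_d/n = 1 + 1.79×3.7/0.28 = 24.65
Contaminant velocity v_c = v/R = 23.25/24.65 = 0.9432 m/d
t = L/v_c = 491/0.9432 = 520.6 d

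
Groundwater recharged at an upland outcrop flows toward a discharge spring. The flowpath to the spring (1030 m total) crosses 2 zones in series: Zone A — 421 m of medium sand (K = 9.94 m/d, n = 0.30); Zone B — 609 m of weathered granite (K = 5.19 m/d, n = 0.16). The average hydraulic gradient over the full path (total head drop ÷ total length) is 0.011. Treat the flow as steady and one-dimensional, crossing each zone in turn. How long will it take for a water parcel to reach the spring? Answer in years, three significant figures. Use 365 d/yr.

8.64 years

For zones in series the flux q is common to all zones; the equivalent conductivity is the harmonic (thickness-weighted) mean, K_eq = L_total / Σ(L_j/K_j).
Σ(L/K) = 421/9.94 + 609/5.19 = 42.35 + 117.3 = 159.7 d
K_eq = L_total / Σ(L/K) = 1030 / 159.7 = 6.450 m/d
q = K_eq · i = 6.450 × 0.011 = 0.07095 m/d (same in every zone)
Zone A: v = q/n = 0.07095/0.30 = 0.2365 m/d → t_A = 421/0.2365 = 1780 d
Zone B: v = q/n = 0.07095/0.16 = 0.4434 m/d → t_B = 609/0.4434 = 1373 d
Total t = 1780 + 1373 = 3154 d
   = 3154 / 365 = 8.64 yr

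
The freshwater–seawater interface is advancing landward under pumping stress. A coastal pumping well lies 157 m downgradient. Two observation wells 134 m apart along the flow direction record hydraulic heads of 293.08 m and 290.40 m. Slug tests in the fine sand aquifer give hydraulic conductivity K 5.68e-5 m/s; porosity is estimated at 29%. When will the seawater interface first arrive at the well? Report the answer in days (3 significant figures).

Hydraulic gradient i = (293.08 − 290.40) / 134 = 2.68 / 134 = 0.02000
K = 5.68e-5 m/s × 86400 s/d = 4.908 m/d
Specific discharge q = 4.908 × 0.02000 = 0.09815 m/d
v_s = q/n_e = 0.09815/0.29 = 0.3384 m/d
t = L / v = 157 / 0.3384 = 463.9 d

464 days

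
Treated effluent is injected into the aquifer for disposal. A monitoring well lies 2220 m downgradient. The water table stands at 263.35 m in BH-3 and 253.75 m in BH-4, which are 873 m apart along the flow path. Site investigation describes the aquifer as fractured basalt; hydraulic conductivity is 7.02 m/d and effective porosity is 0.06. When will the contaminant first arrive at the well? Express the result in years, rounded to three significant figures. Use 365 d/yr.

4.73 years

Hydraulic gradient i = (263.35 − 253.75) / 873 = 9.60 / 873 = 0.01100
Darcy flux q = K·i = 7.02 × 0.01100 = 0.07720 m/d
v = Ki/n = 7.02·0.01100/0.06 = 1.287 m/d
t = L / v = 2220 / 1.287 = 1725 d
   = 1725 / 365 = 4.73 yr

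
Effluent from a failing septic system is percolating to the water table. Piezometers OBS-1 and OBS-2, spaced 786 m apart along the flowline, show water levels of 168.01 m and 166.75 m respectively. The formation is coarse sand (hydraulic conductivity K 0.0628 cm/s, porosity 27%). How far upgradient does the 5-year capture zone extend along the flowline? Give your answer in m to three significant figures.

588 m

Hydraulic gradient i = (168.01 − 166.75) / 786 = 1.26 / 786 = 0.001603
K = 0.0628 cm/s × 864 = 54.26 m/d
q = Ki = 54.26 × 0.001603 = 0.08698 m/d
Average linear velocity = 0.08698 / 0.27 = 0.3221 m/d
T = 5 yr × 365 = 1825 d
L = v × T = 0.3221 × 1825 = 587.9 m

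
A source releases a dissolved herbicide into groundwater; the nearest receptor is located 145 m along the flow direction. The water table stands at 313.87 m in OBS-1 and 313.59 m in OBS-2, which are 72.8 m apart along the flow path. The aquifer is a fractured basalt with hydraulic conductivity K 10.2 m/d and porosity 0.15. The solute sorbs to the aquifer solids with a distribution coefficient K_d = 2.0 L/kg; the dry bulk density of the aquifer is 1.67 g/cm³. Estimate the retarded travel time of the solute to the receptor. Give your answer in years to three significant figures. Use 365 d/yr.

35.3 years

Hydraulic gradient i = (313.87 − 313.59) / 72.8 = 0.28 / 72.8 = 0.003846
Darcy flux q = K·i = 10.2 × 0.003846 = 0.03923 m/d
Average linear velocity = 0.03923 / 0.15 = 0.2615 m/d
Retardation R = 1 + ρ_b·K_d/n = 1 + 1.67×2.0/0.15 = 23.27
Contaminant velocity v_c = v/R = 0.2615/23.27 = 0.01124 m/d
t = L/v_c = 145/0.01124 = 12900 d
   = 12900/365 = 35.3 yr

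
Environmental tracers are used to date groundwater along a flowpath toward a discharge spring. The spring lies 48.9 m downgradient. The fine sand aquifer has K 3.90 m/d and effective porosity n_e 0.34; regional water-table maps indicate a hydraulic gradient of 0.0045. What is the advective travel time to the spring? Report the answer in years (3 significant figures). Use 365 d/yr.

q = Ki = 3.90 × 0.0045 = 0.01755 m/d
v = Ki/n = 3.90·0.0045/0.34 = 0.05162 m/d
t = L / v = 48.9 / 0.05162 = 947.4 d
   = 947.4 / 365 = 2.60 yr

2.60 years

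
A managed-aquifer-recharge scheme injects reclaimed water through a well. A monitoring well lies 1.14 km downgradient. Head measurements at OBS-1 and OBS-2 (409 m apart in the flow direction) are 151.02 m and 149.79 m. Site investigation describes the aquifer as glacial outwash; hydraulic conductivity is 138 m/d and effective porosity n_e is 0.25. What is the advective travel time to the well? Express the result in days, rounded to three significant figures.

687 days

Hydraulic gradient i = (151.02 − 149.79) / 409 = 1.23 / 409 = 0.003007
Specific discharge q = 138 × 0.003007 = 0.4150 m/d
Average linear velocity = 0.4150 / 0.25 = 1.660 m/d
L = 1.14 km = 1140 m
t = L / v = 1140 / 1.660 = 686.7 d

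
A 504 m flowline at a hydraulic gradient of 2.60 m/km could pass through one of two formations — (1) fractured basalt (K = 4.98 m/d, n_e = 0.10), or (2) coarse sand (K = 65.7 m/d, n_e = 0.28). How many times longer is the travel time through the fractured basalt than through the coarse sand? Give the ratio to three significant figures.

4.71

Unit 1 (fractured basalt): v = 4.98×0.0026/0.10 = 0.1295 m/d, t = 504/0.1295 = 3892 d
Unit 2 (coarse sand): v = 65.7×0.0026/0.28 = 0.6101 m/d, t = 504/0.6101 = 826.1 d
t(fractured basalt) / t(coarse sand) = 3892/826.1 = 4.71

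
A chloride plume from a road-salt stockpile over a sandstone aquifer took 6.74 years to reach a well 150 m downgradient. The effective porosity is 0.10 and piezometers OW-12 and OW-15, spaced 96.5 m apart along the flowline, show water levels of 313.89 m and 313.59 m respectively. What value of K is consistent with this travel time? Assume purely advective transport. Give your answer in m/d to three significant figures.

Hydraulic gradient i = (313.89 − 313.59) / 96.5 = 0.30 / 96.5 = 0.003109
t = 6.74 years = 2460 d
v = L / t = 150 / 2460 = 0.06097 m/d
K = v · n / i = 0.06097 × 0.10 / 0.003109 = 1.96 m/d

1.96 m/d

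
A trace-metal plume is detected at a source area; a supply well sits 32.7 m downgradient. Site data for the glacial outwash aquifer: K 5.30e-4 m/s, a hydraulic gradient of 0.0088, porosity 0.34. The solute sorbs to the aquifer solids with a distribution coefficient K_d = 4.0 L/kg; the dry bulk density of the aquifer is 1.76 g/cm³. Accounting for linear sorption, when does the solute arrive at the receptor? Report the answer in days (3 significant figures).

599 days

K = 5.30e-4 m/s × 86400 s/d = 45.79 m/d
q = Ki = 45.79 × 0.0088 = 0.4030 m/d
v_s = q/n_e = 0.4030/0.34 = 1.185 m/d
Retardation R = 1 + ρ_b·K_d/n = 1 + 1.76×4.0/0.34 = 21.71
Contaminant velocity v_c = v/R = 1.185/21.71 = 0.05460 m/d
t = L/v_c = 32.7/0.05460 = 598.9 d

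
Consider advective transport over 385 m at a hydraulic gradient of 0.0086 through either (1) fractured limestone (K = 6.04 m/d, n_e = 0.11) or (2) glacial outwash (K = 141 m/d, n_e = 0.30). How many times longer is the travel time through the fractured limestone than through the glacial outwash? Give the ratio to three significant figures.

Unit 1 (fractured limestone): v = 6.04×0.0086/0.11 = 0.4722 m/d, t = 385/0.4722 = 815.3 d
Unit 2 (glacial outwash): v = 141×0.0086/0.30 = 4.042 m/d, t = 385/4.042 = 95.25 d
t(fractured limestone) / t(glacial outwash) = 815.3/95.25 = 8.56

8.56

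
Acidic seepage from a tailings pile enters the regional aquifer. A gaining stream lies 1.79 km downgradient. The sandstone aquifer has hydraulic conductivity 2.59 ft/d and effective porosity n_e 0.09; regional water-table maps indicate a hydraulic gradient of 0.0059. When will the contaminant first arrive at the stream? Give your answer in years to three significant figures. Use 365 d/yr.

94.8 years

K = 2.59 ft/d × 0.3048 = 0.7894 m/d
Darcy flux q = K·i = 0.7894 × 0.0059 = 0.004658 m/d
Average linear velocity = 0.004658 / 0.09 = 0.05175 m/d
L = 1.79 km = 1790 m
t = L / v = 1790 / 0.05175 = 34590 d
   = 34590 / 365 = 94.8 yr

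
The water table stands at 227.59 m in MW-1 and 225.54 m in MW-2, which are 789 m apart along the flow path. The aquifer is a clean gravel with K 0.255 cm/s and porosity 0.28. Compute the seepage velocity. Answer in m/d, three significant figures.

2.04 m/d

Hydraulic gradient i = (227.59 − 225.54) / 789 = 2.05 / 789 = 0.002598
K = 0.255 cm/s × 864 = 220.3 m/d
Specific discharge q = 220.3 × 0.002598 = 0.5724 m/d
v_s = q/n_e = 0.5724/0.28 = 2.044 m/d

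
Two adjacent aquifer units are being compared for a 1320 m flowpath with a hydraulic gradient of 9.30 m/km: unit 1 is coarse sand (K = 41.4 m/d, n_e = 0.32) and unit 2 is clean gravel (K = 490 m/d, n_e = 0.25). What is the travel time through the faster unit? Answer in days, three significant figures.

72.4 days

Unit 1 (coarse sand): v = 41.4×0.0093/0.32 = 1.203 m/d, t = 1320/1.203 = 1097 d
Unit 2 (clean gravel): v = 490×0.0093/0.25 = 18.23 m/d, t = 1320/18.23 = 72.42 d
Faster unit: t = 72.4 d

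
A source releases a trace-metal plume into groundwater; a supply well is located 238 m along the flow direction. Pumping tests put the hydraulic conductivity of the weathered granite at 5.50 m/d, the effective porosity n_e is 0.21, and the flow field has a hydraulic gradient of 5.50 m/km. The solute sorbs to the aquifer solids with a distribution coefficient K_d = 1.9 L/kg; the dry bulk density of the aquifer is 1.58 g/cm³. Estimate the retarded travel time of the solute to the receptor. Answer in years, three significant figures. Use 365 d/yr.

69.2 years

q = Ki = 5.50 × 0.0055 = 0.03025 m/d
Average linear velocity = 0.03025 / 0.21 = 0.1440 m/d
Retardation R = 1 + ρ_b·K_d/n = 1 + 1.58×1.9/0.21 = 15.30
Contaminant velocity v_c = v/R = 0.1440/15.30 = 0.009418 m/d
t = L/v_c = 238/0.009418 = 25270 d
   = 25270/365 = 69.2 yr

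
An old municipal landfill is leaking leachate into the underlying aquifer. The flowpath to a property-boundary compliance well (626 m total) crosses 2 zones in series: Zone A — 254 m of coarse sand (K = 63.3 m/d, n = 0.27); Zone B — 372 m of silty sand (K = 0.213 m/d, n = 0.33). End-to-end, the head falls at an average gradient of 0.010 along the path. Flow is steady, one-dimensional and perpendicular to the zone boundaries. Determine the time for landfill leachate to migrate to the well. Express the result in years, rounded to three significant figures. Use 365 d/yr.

Continuity: the same q passes through each zone, so ΔH = q·Σ(L_j/K_j) — the zones act as resistances in series.
Σ(L/K) = 254/63.3 + 372/0.213 = 4.013 + 1746 = 1750 d
K_eq = L_total / Σ(L/K) = 626 / 1750 = 0.3576 m/d
q = K_eq · i = 0.3576 × 0.010 = 0.003576 m/d (same in every zone)
Zone A: v = q/n = 0.003576/0.27 = 0.01324 m/d → t_A = 254/0.01324 = 19180 d
Zone B: v = q/n = 0.003576/0.33 = 0.01084 m/d → t_B = 372/0.01084 = 34330 d
Total t = 19180 + 34330 = 53500 d
   = 53500 / 365 = 147 yr

147 years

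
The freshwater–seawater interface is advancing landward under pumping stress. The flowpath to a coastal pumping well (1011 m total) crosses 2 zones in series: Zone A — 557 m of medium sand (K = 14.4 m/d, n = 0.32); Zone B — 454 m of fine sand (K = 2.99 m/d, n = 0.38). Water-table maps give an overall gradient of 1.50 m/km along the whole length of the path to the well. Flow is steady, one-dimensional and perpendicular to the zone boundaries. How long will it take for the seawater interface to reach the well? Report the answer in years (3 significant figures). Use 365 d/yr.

For zones in series the flux q is common to all zones; the equivalent conductivity is the harmonic (thickness-weighted) mean, K_eq = L_total / Σ(L_j/K_j).
Σ(L/K) = 557/14.4 + 454/2.99 = 38.68 + 151.8 = 190.5 d
K_eq = L_total / Σ(L/K) = 1011 / 190.5 = 5.307 m/d
q = K_eq · i = 5.307 × 0.0015 = 0.007960 m/d (same in every zone)
Zone A: v = q/n = 0.007960/0.32 = 0.02487 m/d → t_A = 557/0.02487 = 22390 d
Zone B: v = q/n = 0.007960/0.38 = 0.02095 m/d → t_B = 454/0.02095 = 21670 d
Total t = 22390 + 21670 = 44070 d
   = 44070 / 365 = 121 yr

121 years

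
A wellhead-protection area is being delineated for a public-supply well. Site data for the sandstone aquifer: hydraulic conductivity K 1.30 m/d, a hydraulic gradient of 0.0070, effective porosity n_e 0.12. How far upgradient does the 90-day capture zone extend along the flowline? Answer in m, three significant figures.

Darcy flux q = K·i = 1.30 × 0.0070 = 0.009100 m/d
v_s = q/n_e = 0.009100/0.12 = 0.07583 m/d
L = v × T = 0.07583 × 90 = 6.825 m

6.83 m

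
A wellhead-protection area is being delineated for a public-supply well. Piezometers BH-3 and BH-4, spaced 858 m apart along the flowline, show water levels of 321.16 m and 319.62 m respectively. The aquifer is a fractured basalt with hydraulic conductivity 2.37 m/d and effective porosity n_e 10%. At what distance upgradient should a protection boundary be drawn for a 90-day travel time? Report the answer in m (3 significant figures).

3.83 m

Hydraulic gradient i = (321.16 − 319.62) / 858 = 1.54 / 858 = 0.001795
Specific discharge q = 2.37 × 0.001795 = 0.004254 m/d
v = Ki/n = 2.37·0.001795/0.10 = 0.04254 m/d
L = v × T = 0.04254 × 90 = 3.828 m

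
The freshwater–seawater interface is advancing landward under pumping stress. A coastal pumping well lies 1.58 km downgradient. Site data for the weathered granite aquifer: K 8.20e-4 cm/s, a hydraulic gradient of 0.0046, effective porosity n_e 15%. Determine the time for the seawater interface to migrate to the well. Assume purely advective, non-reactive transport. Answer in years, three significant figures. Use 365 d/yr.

K = 8.20e-4 cm/s × 864 = 0.7085 m/d
Specific discharge q = 0.7085 × 0.0046 = 0.003259 m/d
Seepage velocity v = q / n = 0.003259 / 0.15 = 0.02173 m/d
L = 1.58 km = 1580 m
t = L / v = 1580 / 0.02173 = 72720 d
   = 72720 / 365 = 199 yr

199 years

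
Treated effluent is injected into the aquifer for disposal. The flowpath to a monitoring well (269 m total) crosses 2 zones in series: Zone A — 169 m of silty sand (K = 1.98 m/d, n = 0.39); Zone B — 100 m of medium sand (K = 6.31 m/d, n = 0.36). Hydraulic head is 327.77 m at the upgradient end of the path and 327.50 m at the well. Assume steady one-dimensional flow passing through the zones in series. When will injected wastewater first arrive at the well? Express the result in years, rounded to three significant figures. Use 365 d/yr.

105 years

Total head drop ΔH = 327.77 − 327.50 = 0.27 m
Continuity: the same q passes through each zone, so ΔH = q·Σ(L_j/K_j) — the zones act as resistances in series.
Σ(L/K) = 169/1.98 + 100/6.31 = 85.35 + 15.85 = 101.2 d
q = ΔH / Σ(L/K) = 0.27 / 101.2 = 0.002668 m/d (same in every zone)
Zone A: v = q/n = 0.002668/0.39 = 0.006841 m/d → t_A = 169/0.006841 = 24700 d
Zone B: v = q/n = 0.002668/0.36 = 0.007411 m/d → t_B = 100/0.007411 = 13490 d
Total t = 24700 + 13490 = 38200 d
   = 38200 / 365 = 105 yr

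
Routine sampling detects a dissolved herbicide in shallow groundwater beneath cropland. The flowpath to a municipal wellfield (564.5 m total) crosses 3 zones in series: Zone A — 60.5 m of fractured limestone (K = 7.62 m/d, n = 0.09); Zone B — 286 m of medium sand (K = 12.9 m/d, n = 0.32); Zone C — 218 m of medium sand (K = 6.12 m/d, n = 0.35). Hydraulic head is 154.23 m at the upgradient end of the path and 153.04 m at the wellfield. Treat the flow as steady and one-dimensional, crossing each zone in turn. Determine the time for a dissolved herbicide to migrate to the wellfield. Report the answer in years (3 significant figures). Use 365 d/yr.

Total head drop ΔH = 154.23 − 153.04 = 1.19 m
Steady 1-D flow in series ⇒ the Darcy flux q is identical in every zone and the zone head losses add (resistances L/K in series).
Σ(L/K) = 60.5/7.62 + 286/12.9 + 218/6.12 = 7.940 + 22.17 + 35.62 = 65.73 d
q = ΔH / Σ(L/K) = 1.19 / 65.73 = 0.01810 m/d (same in every zone)
Zone A: v = q/n = 0.01810/0.09 = 0.2012 m/d → t_A = 60.5/0.2012 = 300.8 d
Zone B: v = q/n = 0.01810/0.32 = 0.05658 m/d → t_B = 286/0.05658 = 5055 d
Zone C: v = q/n = 0.01810/0.35 = 0.05173 m/d → t_C = 218/0.05173 = 4215 d
Total t = 300.8 + 5055 + 4215 = 9571 d
   = 9571 / 365 = 26.2 yr

26.2 years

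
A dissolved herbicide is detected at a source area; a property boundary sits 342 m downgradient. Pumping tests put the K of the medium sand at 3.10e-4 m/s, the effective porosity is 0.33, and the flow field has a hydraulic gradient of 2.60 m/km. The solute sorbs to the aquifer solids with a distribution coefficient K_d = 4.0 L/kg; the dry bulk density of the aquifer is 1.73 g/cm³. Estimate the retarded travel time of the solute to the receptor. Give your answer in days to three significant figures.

K = 3.10e-4 m/s × 86400 s/d = 26.78 m/d
q = Ki = 26.78 × 0.0026 = 0.06964 m/d
Average linear velocity = 0.06964 / 0.33 = 0.2110 m/d
Retardation R = 1 + ρ_b·K_d/n = 1 + 1.73×4.0/0.33 = 21.97
Contaminant velocity v_c = v/R = 0.2110/21.97 = 0.009605 m/d
t = L/v_c = 342/0.009605 = 35610 d

35600 days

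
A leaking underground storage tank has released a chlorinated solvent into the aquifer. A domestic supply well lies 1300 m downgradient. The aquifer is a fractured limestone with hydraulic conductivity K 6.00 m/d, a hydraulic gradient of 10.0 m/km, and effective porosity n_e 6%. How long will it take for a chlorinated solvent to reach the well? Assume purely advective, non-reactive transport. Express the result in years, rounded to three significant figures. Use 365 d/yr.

Darcy flux q = K·i = 6.00 × 0.010 = 0.06000 m/d
Seepage velocity v = q / n = 0.06000 / 0.06 = 1.000 m/d
t = L / v = 1300 / 1.000 = 1300 d
   = 1300 / 365 = 3.56 yr

3.56 years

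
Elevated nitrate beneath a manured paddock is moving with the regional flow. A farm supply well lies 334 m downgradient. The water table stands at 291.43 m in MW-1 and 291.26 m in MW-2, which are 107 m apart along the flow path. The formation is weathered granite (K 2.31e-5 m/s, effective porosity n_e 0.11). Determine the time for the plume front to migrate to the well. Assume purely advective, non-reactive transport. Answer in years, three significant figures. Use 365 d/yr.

Hydraulic gradient i = (291.43 − 291.26) / 107 = 0.17 / 107 = 0.001589
K = 2.31e-5 m/s × 86400 s/d = 1.996 m/d
Specific discharge q = 1.996 × 0.001589 = 0.003171 m/d
Average linear velocity = 0.003171 / 0.11 = 0.02883 m/d
t = L / v = 334 / 0.02883 = 11590 d
   = 11590 / 365 = 31.7 yr

31.7 years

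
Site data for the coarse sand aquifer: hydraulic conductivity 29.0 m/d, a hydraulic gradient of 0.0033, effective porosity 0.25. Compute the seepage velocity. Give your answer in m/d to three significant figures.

0.383 m/d

Specific discharge q = 29.0 × 0.0033 = 0.09570 m/d
Average linear velocity = 0.09570 / 0.25 = 0.3828 m/d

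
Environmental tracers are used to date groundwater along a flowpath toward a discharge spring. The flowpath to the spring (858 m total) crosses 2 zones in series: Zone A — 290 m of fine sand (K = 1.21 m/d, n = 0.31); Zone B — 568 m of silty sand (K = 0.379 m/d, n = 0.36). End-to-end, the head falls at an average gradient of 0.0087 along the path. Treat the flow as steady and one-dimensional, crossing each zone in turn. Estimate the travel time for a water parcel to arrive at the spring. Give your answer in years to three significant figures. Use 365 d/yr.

Continuity: the same q passes through each zone, so ΔH = q·Σ(L_j/K_j) — the zones act as resistances in series.
Σ(L/K) = 290/1.21 + 568/0.379 = 239.7 + 1499 = 1738 d
K_eq = L_total / Σ(L/K) = 858 / 1738 = 0.4936 m/d
q = K_eq · i = 0.4936 × 0.0087 = 0.004294 m/d (same in every zone)
Zone A: v = q/n = 0.004294/0.31 = 0.01385 m/d → t_A = 290/0.01385 = 20940 d
Zone B: v = q/n = 0.004294/0.36 = 0.01193 m/d → t_B = 568/0.01193 = 47620 d
Total t = 20940 + 47620 = 68550 d
   = 68550 / 365 = 188 yr

188 years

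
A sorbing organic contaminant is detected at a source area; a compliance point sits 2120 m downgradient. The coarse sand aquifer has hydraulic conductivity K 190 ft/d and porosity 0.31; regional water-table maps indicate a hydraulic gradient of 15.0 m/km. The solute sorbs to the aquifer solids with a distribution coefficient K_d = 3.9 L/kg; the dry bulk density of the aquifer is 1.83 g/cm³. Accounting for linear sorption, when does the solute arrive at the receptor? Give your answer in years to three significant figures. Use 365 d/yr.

49.8 years

K = 190 ft/d × 0.3048 = 57.91 m/d
q = Ki = 57.91 × 0.015 = 0.8687 m/d
v = Ki/n = 57.91·0.015/0.31 = 2.802 m/d
Retardation R = 1 + ρ_b·K_d/n = 1 + 1.83×3.9/0.31 = 24.02
Contaminant velocity v_c = v/R = 2.802/24.02 = 0.1166 m/d
t = L/v_c = 2120/0.1166 = 18170 d
   = 18170/365 = 49.8 yr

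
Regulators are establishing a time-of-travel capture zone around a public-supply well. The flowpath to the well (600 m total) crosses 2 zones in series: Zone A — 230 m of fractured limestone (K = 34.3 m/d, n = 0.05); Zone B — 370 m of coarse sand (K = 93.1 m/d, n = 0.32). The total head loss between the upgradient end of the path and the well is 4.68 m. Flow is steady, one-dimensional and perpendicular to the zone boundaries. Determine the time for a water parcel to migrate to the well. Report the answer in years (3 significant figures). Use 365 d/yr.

0.812 years

Continuity: the same q passes through each zone, so ΔH = q·Σ(L_j/K_j) — the zones act as resistances in series.
Σ(L/K) = 230/34.3 + 370/93.1 = 6.706 + 3.974 = 10.68 d
q = ΔH / Σ(L/K) = 4.68 / 10.68 = 0.4382 m/d (same in every zone)
Zone A: v = q/n = 0.4382/0.05 = 8.764 m/d → t_A = 230/8.764 = 26.24 d
Zone B: v = q/n = 0.4382/0.32 = 1.369 m/d → t_B = 370/1.369 = 270.2 d
Total t = 26.24 + 270.2 = 296.4 d
   = 296.4 / 365 = 0.812 yr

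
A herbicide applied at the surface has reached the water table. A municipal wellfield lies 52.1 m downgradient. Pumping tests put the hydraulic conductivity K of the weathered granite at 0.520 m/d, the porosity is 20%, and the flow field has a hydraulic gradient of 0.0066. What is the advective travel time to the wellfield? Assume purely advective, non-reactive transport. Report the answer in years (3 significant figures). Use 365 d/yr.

8.32 years

q = Ki = 0.520 × 0.0066 = 0.003432 m/d
v_s = q/n_e = 0.003432/0.20 = 0.01716 m/d
t = L / v = 52.1 / 0.01716 = 3036 d
   = 3036 / 365 = 8.32 yr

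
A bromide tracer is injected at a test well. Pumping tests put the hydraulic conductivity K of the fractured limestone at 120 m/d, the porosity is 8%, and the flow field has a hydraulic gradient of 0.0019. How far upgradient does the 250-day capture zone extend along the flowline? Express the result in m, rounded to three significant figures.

Darcy flux q = K·i = 120 × 0.0019 = 0.2280 m/d
Seepage velocity v = q / n = 0.2280 / 0.08 = 2.850 m/d
L = v × T = 2.850 × 250 = 712.5 m

713 m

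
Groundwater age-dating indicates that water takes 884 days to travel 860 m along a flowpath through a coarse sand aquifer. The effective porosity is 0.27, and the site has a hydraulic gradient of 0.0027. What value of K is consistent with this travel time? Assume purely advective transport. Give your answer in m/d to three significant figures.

v = L / t = 860 / 884 = 0.9729 m/d
K = v · n / i = 0.9729 × 0.27 / 0.0027 = 97.3 m/d

97.3 m/d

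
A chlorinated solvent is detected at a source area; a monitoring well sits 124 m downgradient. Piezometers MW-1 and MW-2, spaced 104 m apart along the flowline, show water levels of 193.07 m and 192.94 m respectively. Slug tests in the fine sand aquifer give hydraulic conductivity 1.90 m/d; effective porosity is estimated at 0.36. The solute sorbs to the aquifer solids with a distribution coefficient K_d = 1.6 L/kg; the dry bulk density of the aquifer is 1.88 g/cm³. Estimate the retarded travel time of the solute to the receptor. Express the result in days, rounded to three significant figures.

176000 days

Hydraulic gradient i = (193.07 − 192.94) / 104 = 0.13 / 104 = 0.001250
Darcy flux q = K·i = 1.90 × 0.001250 = 0.002375 m/d
Average linear velocity = 0.002375 / 0.36 = 0.006597 m/d
Retardation R = 1 + ρ_b·K_d/n = 1 + 1.88×1.6/0.36 = 9.356
Contaminant velocity v_c = v/R = 0.006597/9.356 = 7.052e-4 m/d
t = L/v_c = 124/7.052e-4 = 175800 d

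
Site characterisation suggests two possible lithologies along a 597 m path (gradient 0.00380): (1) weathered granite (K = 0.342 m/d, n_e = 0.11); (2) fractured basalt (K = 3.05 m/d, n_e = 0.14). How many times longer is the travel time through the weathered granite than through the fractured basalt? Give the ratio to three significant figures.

Unit 1 (weathered granite): v = 0.342×0.0038/0.11 = 0.01181 m/d, t = 597/0.01181 = 50530 d
Unit 2 (fractured basalt): v = 3.05×0.0038/0.14 = 0.08279 m/d, t = 597/0.08279 = 7211 d
t(weathered granite) / t(fractured basalt) = 50530/7211 = 7.01

7.01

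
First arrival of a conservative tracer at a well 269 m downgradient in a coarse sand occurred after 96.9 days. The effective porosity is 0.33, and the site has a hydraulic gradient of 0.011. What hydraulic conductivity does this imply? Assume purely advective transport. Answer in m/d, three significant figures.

v = L / t = 269 / 96.9 = 2.776 m/d
K = v · n / i = 2.776 × 0.33 / 0.011 = 83.3 m/d

83.3 m/d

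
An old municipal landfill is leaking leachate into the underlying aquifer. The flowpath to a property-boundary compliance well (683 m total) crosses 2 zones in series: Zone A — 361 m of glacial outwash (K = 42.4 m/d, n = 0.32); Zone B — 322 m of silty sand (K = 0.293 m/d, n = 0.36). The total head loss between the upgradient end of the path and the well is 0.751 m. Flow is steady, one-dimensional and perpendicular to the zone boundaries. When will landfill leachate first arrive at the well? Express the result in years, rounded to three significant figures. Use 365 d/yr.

935 years

Continuity: the same q passes through each zone, so ΔH = q·Σ(L_j/K_j) — the zones act as resistances in series.
Σ(L/K) = 361/42.4 + 322/0.293 = 8.514 + 1099 = 1107 d
q = ΔH / Σ(L/K) = 0.751 / 1107 = 6.781e-4 m/d (same in every zone)
Zone A: v = q/n = 6.781e-4/0.32 = 0.002119 m/d → t_A = 361/0.002119 = 170400 d
Zone B: v = q/n = 6.781e-4/0.36 = 0.001884 m/d → t_B = 322/0.001884 = 170900 d
Total t = 170400 + 170900 = 341300 d
   = 341300 / 365 = 935 yr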